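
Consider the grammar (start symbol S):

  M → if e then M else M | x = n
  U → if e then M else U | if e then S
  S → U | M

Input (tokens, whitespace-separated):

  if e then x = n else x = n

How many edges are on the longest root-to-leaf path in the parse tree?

3

[S [M if e then [M x = n] else [M x = n]]]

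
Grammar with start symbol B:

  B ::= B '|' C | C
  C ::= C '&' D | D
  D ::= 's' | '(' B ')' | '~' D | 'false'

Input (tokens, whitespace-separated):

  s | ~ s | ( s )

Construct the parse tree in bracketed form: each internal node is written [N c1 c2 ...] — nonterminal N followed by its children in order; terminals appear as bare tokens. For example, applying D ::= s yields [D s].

[B [B [B [C [D s]]] | [C [D ~ [D s]]]] | [C [D ( [B [C [D s]]] )]]]

B
B | C
B | C | C
C | C | C
D | C | C
s | C | C
s | D | C
s | ~ D | C
s | ~ s | C
s | ~ s | D
s | ~ s | ( B )
s | ~ s | ( C )
s | ~ s | ( D )
s | ~ s | ( s )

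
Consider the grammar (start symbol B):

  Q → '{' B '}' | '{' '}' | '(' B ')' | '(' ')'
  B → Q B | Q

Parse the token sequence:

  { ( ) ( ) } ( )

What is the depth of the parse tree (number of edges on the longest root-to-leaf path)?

5

[B [Q { [B [Q ( )] [B [Q ( )]]] }] [B [Q ( )]]]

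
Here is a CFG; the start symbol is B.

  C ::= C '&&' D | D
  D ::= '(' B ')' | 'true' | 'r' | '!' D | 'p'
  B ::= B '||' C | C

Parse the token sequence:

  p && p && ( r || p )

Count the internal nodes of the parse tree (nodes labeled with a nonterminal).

13

[B [C [C [C [D p]] && [D p]] && [D ( [B [B [C [D r]]] || [C [D p]]] )]]]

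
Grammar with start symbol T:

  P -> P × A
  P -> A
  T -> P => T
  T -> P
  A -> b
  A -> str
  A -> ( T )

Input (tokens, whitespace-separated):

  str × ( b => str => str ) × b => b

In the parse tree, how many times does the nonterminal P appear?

[T [P [P [P [A str]] × [A ( [T [P [A b]] => [T [P [A str]] => [T [P [A str]]]]] )]] × [A b]] => [T [P [A b]]]]

7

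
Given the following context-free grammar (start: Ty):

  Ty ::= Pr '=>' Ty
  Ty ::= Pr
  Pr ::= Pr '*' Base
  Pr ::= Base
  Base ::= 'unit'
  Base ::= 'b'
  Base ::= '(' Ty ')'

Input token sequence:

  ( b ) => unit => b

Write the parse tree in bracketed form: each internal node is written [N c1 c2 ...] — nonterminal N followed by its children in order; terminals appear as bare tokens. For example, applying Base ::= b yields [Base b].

[Ty [Pr [Base ( [Ty [Pr [Base b]]] )]] => [Ty [Pr [Base unit]] => [Ty [Pr [Base b]]]]]

Ty
Pr => Ty
Base => Ty
( Ty ) => Ty
( Pr ) => Ty
( Base ) => Ty
( b ) => Ty
( b ) => Pr => Ty
( b ) => Base => Ty
( b ) => unit => Ty
( b ) => unit => Pr
( b ) => unit => Base
( b ) => unit => b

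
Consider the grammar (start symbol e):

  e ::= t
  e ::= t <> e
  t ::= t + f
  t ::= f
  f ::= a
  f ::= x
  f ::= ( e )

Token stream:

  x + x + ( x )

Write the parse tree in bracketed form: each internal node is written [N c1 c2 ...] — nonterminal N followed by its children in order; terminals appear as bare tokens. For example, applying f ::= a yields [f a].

[e [t [t [t [f x]] + [f x]] + [f ( [e [t [f x]]] )]]]

e
t
t + f
t + f + f
f + f + f
x + f + f
x + x + f
x + x + ( e )
x + x + ( t )
x + x + ( f )
x + x + ( x )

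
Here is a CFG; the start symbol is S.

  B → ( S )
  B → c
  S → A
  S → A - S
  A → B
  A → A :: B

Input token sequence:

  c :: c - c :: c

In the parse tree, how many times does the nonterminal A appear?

[S [A [A [B c]] :: [B c]] - [S [A [A [B c]] :: [B c]]]]

4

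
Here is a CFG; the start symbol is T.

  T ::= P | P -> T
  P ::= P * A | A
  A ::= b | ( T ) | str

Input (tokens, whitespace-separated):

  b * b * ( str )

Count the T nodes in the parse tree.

[T [P [P [P [A b]] * [A b]] * [A ( [T [P [A str]]] )]]]

2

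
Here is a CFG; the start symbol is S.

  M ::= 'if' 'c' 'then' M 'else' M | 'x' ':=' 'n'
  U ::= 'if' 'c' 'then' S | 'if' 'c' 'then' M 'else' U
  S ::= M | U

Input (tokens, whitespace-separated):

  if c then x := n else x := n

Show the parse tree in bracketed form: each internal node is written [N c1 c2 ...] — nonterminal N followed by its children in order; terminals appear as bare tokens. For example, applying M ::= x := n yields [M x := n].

[S [M if c then [M x := n] else [M x := n]]]

S
M
if c then M else M
if c then x := n else M
if c then x := n else x := n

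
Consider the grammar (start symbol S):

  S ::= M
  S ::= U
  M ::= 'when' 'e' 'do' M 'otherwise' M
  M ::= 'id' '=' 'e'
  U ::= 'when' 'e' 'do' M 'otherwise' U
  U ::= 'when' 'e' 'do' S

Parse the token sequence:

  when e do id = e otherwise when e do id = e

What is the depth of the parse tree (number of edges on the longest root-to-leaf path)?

[S [U when e do [M id = e] otherwise [U when e do [S [M id = e]]]]]

5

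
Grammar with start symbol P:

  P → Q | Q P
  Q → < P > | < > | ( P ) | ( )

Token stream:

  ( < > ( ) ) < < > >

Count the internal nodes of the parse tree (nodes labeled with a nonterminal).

[P [Q ( [P [Q < >] [P [Q ( )]]] )] [P [Q < [P [Q < >]] >]]]

10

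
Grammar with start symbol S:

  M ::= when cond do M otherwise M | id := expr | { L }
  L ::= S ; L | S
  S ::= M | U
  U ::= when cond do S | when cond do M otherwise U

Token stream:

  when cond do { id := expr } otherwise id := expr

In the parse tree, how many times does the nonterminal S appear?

2

[S [M when cond do [M { [L [S [M id := expr]]] }] otherwise [M id := expr]]]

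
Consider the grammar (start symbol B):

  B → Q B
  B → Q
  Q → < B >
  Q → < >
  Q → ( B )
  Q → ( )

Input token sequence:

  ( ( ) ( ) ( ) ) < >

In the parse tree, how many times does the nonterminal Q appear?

[B [Q ( [B [Q ( )] [B [Q ( )] [B [Q ( )]]]] )] [B [Q < >]]]

5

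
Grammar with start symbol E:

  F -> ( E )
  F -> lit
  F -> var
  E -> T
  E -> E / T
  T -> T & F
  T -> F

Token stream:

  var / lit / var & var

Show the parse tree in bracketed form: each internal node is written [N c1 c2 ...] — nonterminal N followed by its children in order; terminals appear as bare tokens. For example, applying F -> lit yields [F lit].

[E [E [E [T [F var]]] / [T [F lit]]] / [T [T [F var]] & [F var]]]

E
E / T
E / T / T
T / T / T
F / T / T
var / T / T
var / F / T
var / lit / T
var / lit / T & F
var / lit / F & F
var / lit / var & F
var / lit / var & var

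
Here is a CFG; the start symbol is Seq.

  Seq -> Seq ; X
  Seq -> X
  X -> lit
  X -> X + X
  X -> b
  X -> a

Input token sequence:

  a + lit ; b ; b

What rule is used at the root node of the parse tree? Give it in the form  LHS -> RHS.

[Seq [Seq [Seq [X [X a] + [X lit]]] ; [X b]] ; [X b]]

Seq -> Seq ; X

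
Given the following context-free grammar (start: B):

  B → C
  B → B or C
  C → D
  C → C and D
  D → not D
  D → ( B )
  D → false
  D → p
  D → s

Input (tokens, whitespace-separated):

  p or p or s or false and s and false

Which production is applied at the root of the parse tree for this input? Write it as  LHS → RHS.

[B [B [B [B [C [D p]]] or [C [D p]]] or [C [D s]]] or [C [C [C [D false]] and [D s]] and [D false]]]

B → B or C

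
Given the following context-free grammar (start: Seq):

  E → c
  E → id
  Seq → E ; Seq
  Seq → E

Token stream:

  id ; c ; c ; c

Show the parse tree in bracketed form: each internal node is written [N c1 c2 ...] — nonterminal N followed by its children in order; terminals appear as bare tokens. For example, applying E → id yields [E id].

Seq
E ; Seq
id ; Seq
id ; E ; Seq
id ; c ; Seq
id ; c ; E ; Seq
id ; c ; c ; Seq
id ; c ; c ; E
id ; c ; c ; c

[Seq [E id] ; [Seq [E c] ; [Seq [E c] ; [Seq [E c]]]]]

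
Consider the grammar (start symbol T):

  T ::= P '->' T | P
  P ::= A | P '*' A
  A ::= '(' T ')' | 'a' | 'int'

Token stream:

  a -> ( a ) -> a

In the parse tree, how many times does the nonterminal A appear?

4

[T [P [A a]] -> [T [P [A ( [T [P [A a]]] )]] -> [T [P [A a]]]]]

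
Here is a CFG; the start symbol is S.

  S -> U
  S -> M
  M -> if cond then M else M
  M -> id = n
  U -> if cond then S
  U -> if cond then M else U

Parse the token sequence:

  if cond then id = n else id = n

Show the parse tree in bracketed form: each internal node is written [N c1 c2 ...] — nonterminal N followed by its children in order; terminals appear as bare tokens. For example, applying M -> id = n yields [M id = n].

S
M
if cond then M else M
if cond then id = n else M
if cond then id = n else id = n

[S [M if cond then [M id = n] else [M id = n]]]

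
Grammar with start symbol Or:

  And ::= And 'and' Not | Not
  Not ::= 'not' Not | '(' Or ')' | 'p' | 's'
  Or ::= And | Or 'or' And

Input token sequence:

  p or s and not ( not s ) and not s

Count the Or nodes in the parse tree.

3

[Or [Or [And [Not p]]] or [And [And [And [Not s]] and [Not not [Not ( [Or [And [Not not [Not s]]]] )]]] and [Not not [Not s]]]]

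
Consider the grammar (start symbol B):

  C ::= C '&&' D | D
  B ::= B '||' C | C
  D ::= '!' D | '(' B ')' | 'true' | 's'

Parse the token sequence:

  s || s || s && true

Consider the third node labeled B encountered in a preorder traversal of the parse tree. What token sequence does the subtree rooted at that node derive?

s

[B [B [B [C [D s]]] || [C [D s]]] || [C [C [D s]] && [D true]]]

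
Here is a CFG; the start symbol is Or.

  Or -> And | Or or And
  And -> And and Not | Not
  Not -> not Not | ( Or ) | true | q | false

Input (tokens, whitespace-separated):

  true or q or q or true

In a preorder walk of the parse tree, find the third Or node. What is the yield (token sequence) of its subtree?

[Or [Or [Or [Or [And [Not true]]] or [And [Not q]]] or [And [Not q]]] or [And [Not true]]]

true or q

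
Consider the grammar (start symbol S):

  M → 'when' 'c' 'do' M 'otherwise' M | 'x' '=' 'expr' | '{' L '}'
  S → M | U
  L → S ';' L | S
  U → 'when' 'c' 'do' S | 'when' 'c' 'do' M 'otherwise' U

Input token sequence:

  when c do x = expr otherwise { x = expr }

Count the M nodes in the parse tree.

4

[S [M when c do [M x = expr] otherwise [M { [L [S [M x = expr]]] }]]]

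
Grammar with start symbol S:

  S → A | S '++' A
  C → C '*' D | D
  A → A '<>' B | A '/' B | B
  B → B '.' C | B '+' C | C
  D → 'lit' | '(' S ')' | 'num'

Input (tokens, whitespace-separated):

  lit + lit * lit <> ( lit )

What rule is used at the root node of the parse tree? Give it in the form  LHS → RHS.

S → A

[S [A [A [B [B [C [D lit]]] + [C [C [D lit]] * [D lit]]]] <> [B [C [D ( [S [A [B [C [D lit]]]]] )]]]]]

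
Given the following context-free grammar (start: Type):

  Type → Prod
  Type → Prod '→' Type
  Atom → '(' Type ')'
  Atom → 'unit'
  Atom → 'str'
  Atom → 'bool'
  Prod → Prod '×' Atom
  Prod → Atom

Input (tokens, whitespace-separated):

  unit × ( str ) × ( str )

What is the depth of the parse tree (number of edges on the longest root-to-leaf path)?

[Type [Prod [Prod [Prod [Atom unit]] × [Atom ( [Type [Prod [Atom str]]] )]] × [Atom ( [Type [Prod [Atom str]]] )]]]

7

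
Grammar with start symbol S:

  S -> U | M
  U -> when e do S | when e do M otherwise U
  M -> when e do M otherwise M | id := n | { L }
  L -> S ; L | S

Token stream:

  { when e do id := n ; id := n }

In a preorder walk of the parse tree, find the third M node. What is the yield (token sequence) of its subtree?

[S [M { [L [S [U when e do [S [M id := n]]]] ; [L [S [M id := n]]]] }]]

id := n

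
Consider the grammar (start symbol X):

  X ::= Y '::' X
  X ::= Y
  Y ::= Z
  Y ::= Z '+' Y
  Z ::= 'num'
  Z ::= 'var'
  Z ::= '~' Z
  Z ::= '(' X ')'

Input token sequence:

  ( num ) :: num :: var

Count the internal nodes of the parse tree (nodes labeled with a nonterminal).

12

[X [Y [Z ( [X [Y [Z num]]] )]] :: [X [Y [Z num]] :: [X [Y [Z var]]]]]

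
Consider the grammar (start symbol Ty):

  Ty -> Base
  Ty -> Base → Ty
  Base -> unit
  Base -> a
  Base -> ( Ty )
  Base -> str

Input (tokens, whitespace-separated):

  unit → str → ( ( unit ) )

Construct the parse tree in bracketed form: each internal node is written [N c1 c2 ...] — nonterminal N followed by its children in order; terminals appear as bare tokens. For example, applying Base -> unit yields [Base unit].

Ty
Base → Ty
unit → Ty
unit → Base → Ty
unit → str → Ty
unit → str → Base
unit → str → ( Ty )
unit → str → ( Base )
unit → str → ( ( Ty ) )
unit → str → ( ( Base ) )
unit → str → ( ( unit ) )

[Ty [Base unit] → [Ty [Base str] → [Ty [Base ( [Ty [Base ( [Ty [Base unit]] )]] )]]]]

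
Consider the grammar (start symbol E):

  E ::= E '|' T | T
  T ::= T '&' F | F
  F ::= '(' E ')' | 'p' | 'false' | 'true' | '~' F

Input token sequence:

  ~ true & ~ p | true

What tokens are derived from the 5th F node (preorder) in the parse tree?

[E [E [T [T [F ~ [F true]]] & [F ~ [F p]]]] | [T [F true]]]

true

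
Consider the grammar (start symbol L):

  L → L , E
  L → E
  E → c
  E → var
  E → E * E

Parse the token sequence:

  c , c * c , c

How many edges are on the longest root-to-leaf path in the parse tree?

4

[L [L [L [E c]] , [E [E c] * [E c]]] , [E c]]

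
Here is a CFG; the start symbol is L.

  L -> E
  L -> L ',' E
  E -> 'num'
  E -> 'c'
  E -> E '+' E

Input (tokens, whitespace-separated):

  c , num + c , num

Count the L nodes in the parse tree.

[L [L [L [E c]] , [E [E num] + [E c]]] , [E num]]

3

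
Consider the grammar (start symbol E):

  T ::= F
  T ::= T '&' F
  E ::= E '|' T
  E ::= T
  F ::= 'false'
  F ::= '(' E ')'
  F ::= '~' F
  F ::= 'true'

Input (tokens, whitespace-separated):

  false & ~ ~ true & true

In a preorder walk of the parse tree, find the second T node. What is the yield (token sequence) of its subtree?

false & ~ ~ true

[E [T [T [T [F false]] & [F ~ [F ~ [F true]]]] & [F true]]]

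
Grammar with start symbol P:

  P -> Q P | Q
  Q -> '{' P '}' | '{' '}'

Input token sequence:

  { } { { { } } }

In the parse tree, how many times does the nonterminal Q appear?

4

[P [Q { }] [P [Q { [P [Q { [P [Q { }]] }]] }]]]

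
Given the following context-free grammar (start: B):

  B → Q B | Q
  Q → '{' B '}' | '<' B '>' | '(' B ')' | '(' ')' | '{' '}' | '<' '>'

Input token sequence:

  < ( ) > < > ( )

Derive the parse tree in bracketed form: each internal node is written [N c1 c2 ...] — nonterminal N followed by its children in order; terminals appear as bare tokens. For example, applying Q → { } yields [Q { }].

B
Q B
< B > B
< Q > B
< ( ) > B
< ( ) > Q B
< ( ) > < > B
< ( ) > < > Q
< ( ) > < > ( )

[B [Q < [B [Q ( )]] >] [B [Q < >] [B [Q ( )]]]]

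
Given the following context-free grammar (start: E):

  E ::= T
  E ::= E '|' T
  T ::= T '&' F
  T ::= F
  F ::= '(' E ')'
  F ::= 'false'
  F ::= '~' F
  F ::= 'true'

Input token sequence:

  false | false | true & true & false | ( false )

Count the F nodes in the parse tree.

[E [E [E [E [T [F false]]] | [T [F false]]] | [T [T [T [F true]] & [F true]] & [F false]]] | [T [F ( [E [T [F false]]] )]]]

7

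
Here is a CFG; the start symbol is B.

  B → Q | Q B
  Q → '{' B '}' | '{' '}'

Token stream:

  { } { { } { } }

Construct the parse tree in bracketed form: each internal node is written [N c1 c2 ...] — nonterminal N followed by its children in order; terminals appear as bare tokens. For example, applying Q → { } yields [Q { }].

B
Q B
{ } B
{ } Q
{ } { B }
{ } { Q B }
{ } { { } B }
{ } { { } Q }
{ } { { } { } }

[B [Q { }] [B [Q { [B [Q { }] [B [Q { }]]] }]]]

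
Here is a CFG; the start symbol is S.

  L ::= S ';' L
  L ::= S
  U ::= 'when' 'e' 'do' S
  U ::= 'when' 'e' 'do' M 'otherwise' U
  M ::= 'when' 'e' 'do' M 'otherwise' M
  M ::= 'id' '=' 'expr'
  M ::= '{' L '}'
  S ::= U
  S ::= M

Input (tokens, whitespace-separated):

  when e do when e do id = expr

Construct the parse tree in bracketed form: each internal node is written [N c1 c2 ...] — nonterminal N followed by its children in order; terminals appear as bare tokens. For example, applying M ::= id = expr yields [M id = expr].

S
U
when e do S
when e do U
when e do when e do S
when e do when e do M
when e do when e do id = expr

[S [U when e do [S [U when e do [S [M id = expr]]]]]]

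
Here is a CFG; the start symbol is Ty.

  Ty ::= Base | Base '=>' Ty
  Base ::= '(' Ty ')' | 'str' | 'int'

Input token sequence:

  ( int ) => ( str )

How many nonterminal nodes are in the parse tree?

8

[Ty [Base ( [Ty [Base int]] )] => [Ty [Base ( [Ty [Base str]] )]]]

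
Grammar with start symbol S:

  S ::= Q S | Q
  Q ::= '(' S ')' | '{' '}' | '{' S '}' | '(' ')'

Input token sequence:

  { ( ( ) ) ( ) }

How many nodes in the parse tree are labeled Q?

4

[S [Q { [S [Q ( [S [Q ( )]] )] [S [Q ( )]]] }]]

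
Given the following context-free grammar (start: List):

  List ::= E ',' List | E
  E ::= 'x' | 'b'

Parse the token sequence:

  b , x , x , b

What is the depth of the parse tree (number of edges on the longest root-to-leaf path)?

[List [E b] , [List [E x] , [List [E x] , [List [E b]]]]]

5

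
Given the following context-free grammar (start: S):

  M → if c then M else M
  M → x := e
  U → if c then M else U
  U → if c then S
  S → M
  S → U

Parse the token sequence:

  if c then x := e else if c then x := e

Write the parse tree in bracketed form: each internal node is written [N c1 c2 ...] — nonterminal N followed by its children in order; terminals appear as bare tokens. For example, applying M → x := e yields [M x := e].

S
U
if c then M else U
if c then x := e else U
if c then x := e else if c then S
if c then x := e else if c then M
if c then x := e else if c then x := e

[S [U if c then [M x := e] else [U if c then [S [M x := e]]]]]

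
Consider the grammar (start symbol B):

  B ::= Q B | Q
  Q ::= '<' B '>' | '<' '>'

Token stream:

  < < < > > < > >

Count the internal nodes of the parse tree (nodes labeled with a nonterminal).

[B [Q < [B [Q < [B [Q < >]] >] [B [Q < >]]] >]]

8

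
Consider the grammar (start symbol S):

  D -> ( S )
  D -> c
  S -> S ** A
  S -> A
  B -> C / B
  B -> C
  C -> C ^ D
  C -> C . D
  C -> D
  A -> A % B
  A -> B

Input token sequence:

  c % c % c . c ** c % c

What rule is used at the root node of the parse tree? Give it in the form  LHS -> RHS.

[S [S [A [A [A [B [C [D c]]]] % [B [C [D c]]]] % [B [C [C [D c]] . [D c]]]]] ** [A [A [B [C [D c]]]] % [B [C [D c]]]]]

S -> S ** A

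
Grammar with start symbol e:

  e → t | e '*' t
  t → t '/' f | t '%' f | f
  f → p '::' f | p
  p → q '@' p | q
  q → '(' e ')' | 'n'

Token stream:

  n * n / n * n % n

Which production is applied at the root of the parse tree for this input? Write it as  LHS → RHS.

e → e '*' t

[e [e [e [t [f [p [q n]]]]] * [t [t [f [p [q n]]]] / [f [p [q n]]]]] * [t [t [f [p [q n]]]] % [f [p [q n]]]]]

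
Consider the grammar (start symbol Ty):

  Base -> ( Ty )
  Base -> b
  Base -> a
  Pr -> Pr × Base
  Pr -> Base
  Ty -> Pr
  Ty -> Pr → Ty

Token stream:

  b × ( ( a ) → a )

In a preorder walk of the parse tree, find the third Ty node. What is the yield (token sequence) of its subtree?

a

[Ty [Pr [Pr [Base b]] × [Base ( [Ty [Pr [Base ( [Ty [Pr [Base a]]] )]] → [Ty [Pr [Base a]]]] )]]]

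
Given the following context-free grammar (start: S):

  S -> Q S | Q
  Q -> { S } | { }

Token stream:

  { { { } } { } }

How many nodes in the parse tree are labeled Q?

[S [Q { [S [Q { [S [Q { }]] }] [S [Q { }]]] }]]

4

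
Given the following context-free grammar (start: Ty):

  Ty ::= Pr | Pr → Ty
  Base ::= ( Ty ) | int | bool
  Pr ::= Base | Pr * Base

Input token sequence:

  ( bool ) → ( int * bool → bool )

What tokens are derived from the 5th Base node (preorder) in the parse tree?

bool

[Ty [Pr [Base ( [Ty [Pr [Base bool]]] )]] → [Ty [Pr [Base ( [Ty [Pr [Pr [Base int]] * [Base bool]] → [Ty [Pr [Base bool]]]] )]]]]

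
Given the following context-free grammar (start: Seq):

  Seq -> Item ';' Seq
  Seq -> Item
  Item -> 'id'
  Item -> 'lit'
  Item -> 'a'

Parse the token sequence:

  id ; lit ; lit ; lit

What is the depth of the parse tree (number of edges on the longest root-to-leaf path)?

5

[Seq [Item id] ; [Seq [Item lit] ; [Seq [Item lit] ; [Seq [Item lit]]]]]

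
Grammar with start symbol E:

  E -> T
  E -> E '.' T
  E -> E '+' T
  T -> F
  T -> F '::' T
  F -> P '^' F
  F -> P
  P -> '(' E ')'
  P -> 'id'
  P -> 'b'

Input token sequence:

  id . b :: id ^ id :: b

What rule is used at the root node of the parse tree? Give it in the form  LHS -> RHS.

[E [E [T [F [P id]]]] . [T [F [P b]] :: [T [F [P id] ^ [F [P id]]] :: [T [F [P b]]]]]]

E -> E '.' T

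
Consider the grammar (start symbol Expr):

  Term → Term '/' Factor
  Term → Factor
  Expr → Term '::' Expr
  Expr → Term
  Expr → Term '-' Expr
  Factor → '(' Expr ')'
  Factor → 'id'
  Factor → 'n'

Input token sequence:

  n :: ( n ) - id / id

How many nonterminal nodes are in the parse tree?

[Expr [Term [Factor n]] :: [Expr [Term [Factor ( [Expr [Term [Factor n]]] )]] - [Expr [Term [Term [Factor id]] / [Factor id]]]]]

14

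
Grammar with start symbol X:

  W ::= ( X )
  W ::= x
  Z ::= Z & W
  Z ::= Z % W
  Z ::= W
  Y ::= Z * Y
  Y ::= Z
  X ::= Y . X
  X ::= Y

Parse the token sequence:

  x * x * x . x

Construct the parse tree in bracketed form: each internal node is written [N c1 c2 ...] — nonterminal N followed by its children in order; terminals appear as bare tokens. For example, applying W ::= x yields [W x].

X
Y . X
Z * Y . X
W * Y . X
x * Y . X
x * Z * Y . X
x * W * Y . X
x * x * Y . X
x * x * Z . X
x * x * W . X
x * x * x . X
x * x * x . Y
x * x * x . Z
x * x * x . W
x * x * x . x

[X [Y [Z [W x]] * [Y [Z [W x]] * [Y [Z [W x]]]]] . [X [Y [Z [W x]]]]]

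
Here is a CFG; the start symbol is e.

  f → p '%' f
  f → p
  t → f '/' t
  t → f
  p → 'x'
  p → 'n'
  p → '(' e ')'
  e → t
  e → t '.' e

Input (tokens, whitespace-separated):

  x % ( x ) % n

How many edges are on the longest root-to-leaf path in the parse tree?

[e [t [f [p x] % [f [p ( [e [t [f [p x]]]] )] % [f [p n]]]]]]

9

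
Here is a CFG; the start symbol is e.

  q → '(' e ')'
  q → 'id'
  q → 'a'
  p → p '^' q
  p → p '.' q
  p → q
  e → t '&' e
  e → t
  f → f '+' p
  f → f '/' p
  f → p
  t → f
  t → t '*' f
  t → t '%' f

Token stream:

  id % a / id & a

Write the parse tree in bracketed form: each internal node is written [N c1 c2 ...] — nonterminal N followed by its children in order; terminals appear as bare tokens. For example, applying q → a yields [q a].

e
t & e
t % f & e
f % f & e
p % f & e
q % f & e
id % f & e
id % f / p & e
id % p / p & e
id % q / p & e
id % a / p & e
id % a / q & e
id % a / id & e
id % a / id & t
id % a / id & f
id % a / id & p
id % a / id & q
id % a / id & a

[e [t [t [f [p [q id]]]] % [f [f [p [q a]]] / [p [q id]]]] & [e [t [f [p [q a]]]]]]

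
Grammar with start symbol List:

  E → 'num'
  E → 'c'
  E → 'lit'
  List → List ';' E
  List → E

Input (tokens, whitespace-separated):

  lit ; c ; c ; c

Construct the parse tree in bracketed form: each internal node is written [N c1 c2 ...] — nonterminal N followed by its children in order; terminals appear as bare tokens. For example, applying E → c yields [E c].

[List [List [List [List [E lit]] ; [E c]] ; [E c]] ; [E c]]

List
List ; E
List ; E ; E
List ; E ; E ; E
E ; E ; E ; E
lit ; E ; E ; E
lit ; c ; E ; E
lit ; c ; c ; E
lit ; c ; c ; c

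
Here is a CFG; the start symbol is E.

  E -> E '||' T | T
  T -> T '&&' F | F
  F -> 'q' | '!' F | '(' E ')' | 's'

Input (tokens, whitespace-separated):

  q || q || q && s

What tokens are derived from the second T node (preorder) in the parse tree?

[E [E [E [T [F q]]] || [T [F q]]] || [T [T [F q]] && [F s]]]

q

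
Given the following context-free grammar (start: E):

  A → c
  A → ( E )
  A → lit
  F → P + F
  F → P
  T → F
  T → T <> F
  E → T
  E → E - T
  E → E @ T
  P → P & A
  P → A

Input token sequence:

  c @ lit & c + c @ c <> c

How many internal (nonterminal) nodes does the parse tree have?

24

[E [E [E [T [F [P [A c]]]]] @ [T [F [P [P [A lit]] & [A c]] + [F [P [A c]]]]]] @ [T [T [F [P [A c]]]] <> [F [P [A c]]]]]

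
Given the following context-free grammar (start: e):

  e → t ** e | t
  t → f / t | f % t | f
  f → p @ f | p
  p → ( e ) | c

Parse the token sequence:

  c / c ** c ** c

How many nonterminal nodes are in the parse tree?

15

[e [t [f [p c]] / [t [f [p c]]]] ** [e [t [f [p c]]] ** [e [t [f [p c]]]]]]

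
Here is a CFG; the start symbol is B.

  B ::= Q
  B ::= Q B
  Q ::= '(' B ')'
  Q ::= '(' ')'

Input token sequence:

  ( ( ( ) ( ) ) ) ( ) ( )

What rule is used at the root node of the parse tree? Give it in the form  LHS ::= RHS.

[B [Q ( [B [Q ( [B [Q ( )] [B [Q ( )]]] )]] )] [B [Q ( )] [B [Q ( )]]]]

B ::= Q B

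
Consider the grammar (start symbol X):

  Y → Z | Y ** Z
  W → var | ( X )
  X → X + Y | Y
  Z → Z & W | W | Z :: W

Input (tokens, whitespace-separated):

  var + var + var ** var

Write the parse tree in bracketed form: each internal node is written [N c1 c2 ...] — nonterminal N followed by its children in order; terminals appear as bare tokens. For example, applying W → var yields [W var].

X
X + Y
X + Y + Y
Y + Y + Y
Z + Y + Y
W + Y + Y
var + Y + Y
var + Z + Y
var + W + Y
var + var + Y
var + var + Y ** Z
var + var + Z ** Z
var + var + W ** Z
var + var + var ** Z
var + var + var ** W
var + var + var ** var

[X [X [X [Y [Z [W var]]]] + [Y [Z [W var]]]] + [Y [Y [Z [W var]]] ** [Z [W var]]]]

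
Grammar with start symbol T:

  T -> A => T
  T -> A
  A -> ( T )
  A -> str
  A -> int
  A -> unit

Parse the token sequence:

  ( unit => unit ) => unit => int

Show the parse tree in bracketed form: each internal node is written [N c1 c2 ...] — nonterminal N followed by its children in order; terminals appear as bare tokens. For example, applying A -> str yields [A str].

[T [A ( [T [A unit] => [T [A unit]]] )] => [T [A unit] => [T [A int]]]]

T
A => T
( T ) => T
( A => T ) => T
( unit => T ) => T
( unit => A ) => T
( unit => unit ) => T
( unit => unit ) => A => T
( unit => unit ) => unit => T
( unit => unit ) => unit => A
( unit => unit ) => unit => int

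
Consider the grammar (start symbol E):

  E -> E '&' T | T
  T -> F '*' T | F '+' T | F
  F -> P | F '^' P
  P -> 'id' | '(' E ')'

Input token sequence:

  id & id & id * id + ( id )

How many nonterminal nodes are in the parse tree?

22

[E [E [E [T [F [P id]]]] & [T [F [P id]]]] & [T [F [P id]] * [T [F [P id]] + [T [F [P ( [E [T [F [P id]]]] )]]]]]]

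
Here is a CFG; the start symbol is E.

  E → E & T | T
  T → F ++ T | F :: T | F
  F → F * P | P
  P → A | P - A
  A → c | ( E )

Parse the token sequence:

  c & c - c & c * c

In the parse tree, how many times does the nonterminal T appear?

3

[E [E [E [T [F [P [A c]]]]] & [T [F [P [P [A c]] - [A c]]]]] & [T [F [F [P [A c]]] * [P [A c]]]]]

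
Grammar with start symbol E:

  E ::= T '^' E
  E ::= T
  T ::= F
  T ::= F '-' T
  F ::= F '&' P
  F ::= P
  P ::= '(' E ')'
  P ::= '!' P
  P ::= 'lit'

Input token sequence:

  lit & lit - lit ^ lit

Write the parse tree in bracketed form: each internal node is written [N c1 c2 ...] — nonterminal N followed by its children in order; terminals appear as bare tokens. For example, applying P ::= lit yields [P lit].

E
T ^ E
F - T ^ E
F & P - T ^ E
P & P - T ^ E
lit & P - T ^ E
lit & lit - T ^ E
lit & lit - F ^ E
lit & lit - P ^ E
lit & lit - lit ^ E
lit & lit - lit ^ T
lit & lit - lit ^ F
lit & lit - lit ^ P
lit & lit - lit ^ lit

[E [T [F [F [P lit]] & [P lit]] - [T [F [P lit]]]] ^ [E [T [F [P lit]]]]]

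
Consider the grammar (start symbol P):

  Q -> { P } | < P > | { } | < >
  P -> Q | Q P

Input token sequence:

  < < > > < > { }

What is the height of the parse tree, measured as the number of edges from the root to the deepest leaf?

[P [Q < [P [Q < >]] >] [P [Q < >] [P [Q { }]]]]

4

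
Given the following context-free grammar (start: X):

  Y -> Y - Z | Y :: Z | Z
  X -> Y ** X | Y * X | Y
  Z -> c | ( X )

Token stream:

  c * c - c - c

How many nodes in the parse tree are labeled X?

[X [Y [Z c]] * [X [Y [Y [Y [Z c]] - [Z c]] - [Z c]]]]

2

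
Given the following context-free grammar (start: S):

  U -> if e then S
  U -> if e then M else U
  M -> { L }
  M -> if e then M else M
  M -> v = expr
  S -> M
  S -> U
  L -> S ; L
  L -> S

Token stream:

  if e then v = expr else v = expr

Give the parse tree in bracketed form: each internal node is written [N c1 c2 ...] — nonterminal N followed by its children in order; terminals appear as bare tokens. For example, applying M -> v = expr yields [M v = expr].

S
M
if e then M else M
if e then v = expr else M
if e then v = expr else v = expr

[S [M if e then [M v = expr] else [M v = expr]]]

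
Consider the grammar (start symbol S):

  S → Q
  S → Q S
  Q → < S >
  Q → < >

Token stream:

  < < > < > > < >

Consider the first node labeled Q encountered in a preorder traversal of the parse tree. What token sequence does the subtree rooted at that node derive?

< < > < > >

[S [Q < [S [Q < >] [S [Q < >]]] >] [S [Q < >]]]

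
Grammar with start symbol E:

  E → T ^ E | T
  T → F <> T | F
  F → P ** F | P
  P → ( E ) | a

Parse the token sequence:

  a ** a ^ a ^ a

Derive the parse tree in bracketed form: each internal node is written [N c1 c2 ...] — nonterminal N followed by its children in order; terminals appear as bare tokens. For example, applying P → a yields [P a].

E
T ^ E
F ^ E
P ** F ^ E
a ** F ^ E
a ** P ^ E
a ** a ^ E
a ** a ^ T ^ E
a ** a ^ F ^ E
a ** a ^ P ^ E
a ** a ^ a ^ E
a ** a ^ a ^ T
a ** a ^ a ^ F
a ** a ^ a ^ P
a ** a ^ a ^ a

[E [T [F [P a] ** [F [P a]]]] ^ [E [T [F [P a]]] ^ [E [T [F [P a]]]]]]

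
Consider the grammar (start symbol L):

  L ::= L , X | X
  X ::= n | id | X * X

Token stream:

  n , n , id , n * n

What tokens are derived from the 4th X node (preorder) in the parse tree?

[L [L [L [L [X n]] , [X n]] , [X id]] , [X [X n] * [X n]]]

n * n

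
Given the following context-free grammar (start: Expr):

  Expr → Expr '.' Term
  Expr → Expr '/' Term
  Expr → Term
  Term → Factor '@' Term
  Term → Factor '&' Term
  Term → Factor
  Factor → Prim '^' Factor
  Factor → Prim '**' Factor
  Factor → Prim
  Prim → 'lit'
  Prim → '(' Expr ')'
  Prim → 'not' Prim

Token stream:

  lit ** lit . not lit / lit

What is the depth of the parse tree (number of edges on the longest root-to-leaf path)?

7

[Expr [Expr [Expr [Term [Factor [Prim lit] ** [Factor [Prim lit]]]]] . [Term [Factor [Prim not [Prim lit]]]]] / [Term [Factor [Prim lit]]]]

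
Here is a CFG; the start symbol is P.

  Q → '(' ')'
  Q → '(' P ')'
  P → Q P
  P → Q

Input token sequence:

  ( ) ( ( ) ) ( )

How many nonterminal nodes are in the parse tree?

[P [Q ( )] [P [Q ( [P [Q ( )]] )] [P [Q ( )]]]]

8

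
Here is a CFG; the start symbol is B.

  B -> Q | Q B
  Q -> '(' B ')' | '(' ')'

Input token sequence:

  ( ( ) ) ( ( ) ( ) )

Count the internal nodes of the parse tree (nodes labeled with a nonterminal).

10

[B [Q ( [B [Q ( )]] )] [B [Q ( [B [Q ( )] [B [Q ( )]]] )]]]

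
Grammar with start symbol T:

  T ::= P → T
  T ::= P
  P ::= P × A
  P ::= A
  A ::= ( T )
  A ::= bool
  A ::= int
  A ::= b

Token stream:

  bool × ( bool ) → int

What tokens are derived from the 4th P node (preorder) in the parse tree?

[T [P [P [A bool]] × [A ( [T [P [A bool]]] )]] → [T [P [A int]]]]

int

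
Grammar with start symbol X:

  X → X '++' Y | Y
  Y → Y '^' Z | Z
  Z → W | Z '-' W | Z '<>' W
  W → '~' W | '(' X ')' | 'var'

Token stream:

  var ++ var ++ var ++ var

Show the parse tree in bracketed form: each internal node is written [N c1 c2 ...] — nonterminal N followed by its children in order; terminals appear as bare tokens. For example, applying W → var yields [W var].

[X [X [X [X [Y [Z [W var]]]] ++ [Y [Z [W var]]]] ++ [Y [Z [W var]]]] ++ [Y [Z [W var]]]]

X
X ++ Y
X ++ Y ++ Y
X ++ Y ++ Y ++ Y
Y ++ Y ++ Y ++ Y
Z ++ Y ++ Y ++ Y
W ++ Y ++ Y ++ Y
var ++ Y ++ Y ++ Y
var ++ Z ++ Y ++ Y
var ++ W ++ Y ++ Y
var ++ var ++ Y ++ Y
var ++ var ++ Z ++ Y
var ++ var ++ W ++ Y
var ++ var ++ var ++ Y
var ++ var ++ var ++ Z
var ++ var ++ var ++ W
var ++ var ++ var ++ var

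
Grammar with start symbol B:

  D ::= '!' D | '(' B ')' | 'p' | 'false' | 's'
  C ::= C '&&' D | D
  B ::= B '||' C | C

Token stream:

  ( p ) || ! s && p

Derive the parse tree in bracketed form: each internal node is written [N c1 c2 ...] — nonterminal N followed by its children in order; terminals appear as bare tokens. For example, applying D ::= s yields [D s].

B
B || C
C || C
D || C
( B ) || C
( C ) || C
( D ) || C
( p ) || C
( p ) || C && D
( p ) || D && D
( p ) || ! D && D
( p ) || ! s && D
( p ) || ! s && p

[B [B [C [D ( [B [C [D p]]] )]]] || [C [C [D ! [D s]]] && [D p]]]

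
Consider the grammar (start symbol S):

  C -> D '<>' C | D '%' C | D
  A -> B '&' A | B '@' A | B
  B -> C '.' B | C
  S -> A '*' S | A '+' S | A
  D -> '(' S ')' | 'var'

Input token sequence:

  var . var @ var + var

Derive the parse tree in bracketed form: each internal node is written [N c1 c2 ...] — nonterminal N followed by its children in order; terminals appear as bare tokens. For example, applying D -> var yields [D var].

[S [A [B [C [D var]] . [B [C [D var]]]] @ [A [B [C [D var]]]]] + [S [A [B [C [D var]]]]]]

S
A + S
B @ A + S
C . B @ A + S
D . B @ A + S
var . B @ A + S
var . C @ A + S
var . D @ A + S
var . var @ A + S
var . var @ B + S
var . var @ C + S
var . var @ D + S
var . var @ var + S
var . var @ var + A
var . var @ var + B
var . var @ var + C
var . var @ var + D
var . var @ var + var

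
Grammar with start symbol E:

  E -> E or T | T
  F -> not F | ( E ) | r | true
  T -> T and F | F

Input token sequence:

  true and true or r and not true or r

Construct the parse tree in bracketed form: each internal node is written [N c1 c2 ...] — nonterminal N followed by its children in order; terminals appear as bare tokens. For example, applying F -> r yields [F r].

[E [E [E [T [T [F true]] and [F true]]] or [T [T [F r]] and [F not [F true]]]] or [T [F r]]]

E
E or T
E or T or T
T or T or T
T and F or T or T
F and F or T or T
true and F or T or T
true and true or T or T
true and true or T and F or T
true and true or F and F or T
true and true or r and F or T
true and true or r and not F or T
true and true or r and not true or T
true and true or r and not true or F
true and true or r and not true or r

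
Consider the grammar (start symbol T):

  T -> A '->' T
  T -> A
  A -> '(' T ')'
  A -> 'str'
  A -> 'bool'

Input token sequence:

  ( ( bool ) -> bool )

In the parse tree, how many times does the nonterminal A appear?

[T [A ( [T [A ( [T [A bool]] )] -> [T [A bool]]] )]]

4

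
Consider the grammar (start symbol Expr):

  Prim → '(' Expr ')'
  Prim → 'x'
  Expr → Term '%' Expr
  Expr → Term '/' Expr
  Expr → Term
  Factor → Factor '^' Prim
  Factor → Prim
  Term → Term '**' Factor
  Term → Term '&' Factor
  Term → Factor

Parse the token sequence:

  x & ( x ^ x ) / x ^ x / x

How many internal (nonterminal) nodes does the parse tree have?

[Expr [Term [Term [Factor [Prim x]]] & [Factor [Prim ( [Expr [Term [Factor [Factor [Prim x]] ^ [Prim x]]]] )]]] / [Expr [Term [Factor [Factor [Prim x]] ^ [Prim x]]] / [Expr [Term [Factor [Prim x]]]]]]

23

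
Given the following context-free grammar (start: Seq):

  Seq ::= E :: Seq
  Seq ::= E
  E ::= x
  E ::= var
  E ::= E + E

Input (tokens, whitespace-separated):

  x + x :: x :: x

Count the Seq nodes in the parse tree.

[Seq [E [E x] + [E x]] :: [Seq [E x] :: [Seq [E x]]]]

3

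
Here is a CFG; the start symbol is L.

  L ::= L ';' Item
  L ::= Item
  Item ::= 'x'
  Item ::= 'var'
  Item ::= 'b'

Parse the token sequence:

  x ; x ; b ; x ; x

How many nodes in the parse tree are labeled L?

[L [L [L [L [L [Item x]] ; [Item x]] ; [Item b]] ; [Item x]] ; [Item x]]

5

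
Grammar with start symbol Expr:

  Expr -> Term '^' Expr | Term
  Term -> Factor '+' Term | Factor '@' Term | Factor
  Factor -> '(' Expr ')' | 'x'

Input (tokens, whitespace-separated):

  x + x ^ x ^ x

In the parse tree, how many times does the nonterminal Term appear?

[Expr [Term [Factor x] + [Term [Factor x]]] ^ [Expr [Term [Factor x]] ^ [Expr [Term [Factor x]]]]]

4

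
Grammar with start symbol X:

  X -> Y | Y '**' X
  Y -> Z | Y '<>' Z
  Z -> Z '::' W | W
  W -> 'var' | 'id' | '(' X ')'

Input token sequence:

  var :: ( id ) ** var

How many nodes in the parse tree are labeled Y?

3

[X [Y [Z [Z [W var]] :: [W ( [X [Y [Z [W id]]]] )]]] ** [X [Y [Z [W var]]]]]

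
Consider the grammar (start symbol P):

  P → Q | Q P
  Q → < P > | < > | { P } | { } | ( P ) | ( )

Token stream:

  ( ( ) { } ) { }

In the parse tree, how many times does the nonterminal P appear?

[P [Q ( [P [Q ( )] [P [Q { }]]] )] [P [Q { }]]]

4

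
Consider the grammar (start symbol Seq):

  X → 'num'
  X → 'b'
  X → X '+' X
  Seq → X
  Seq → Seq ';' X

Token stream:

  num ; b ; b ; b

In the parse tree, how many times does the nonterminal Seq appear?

4

[Seq [Seq [Seq [Seq [X num]] ; [X b]] ; [X b]] ; [X b]]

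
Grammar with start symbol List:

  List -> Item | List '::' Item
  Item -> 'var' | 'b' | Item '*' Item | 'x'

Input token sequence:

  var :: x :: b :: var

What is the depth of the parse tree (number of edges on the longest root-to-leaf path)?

[List [List [List [List [Item var]] :: [Item x]] :: [Item b]] :: [Item var]]

5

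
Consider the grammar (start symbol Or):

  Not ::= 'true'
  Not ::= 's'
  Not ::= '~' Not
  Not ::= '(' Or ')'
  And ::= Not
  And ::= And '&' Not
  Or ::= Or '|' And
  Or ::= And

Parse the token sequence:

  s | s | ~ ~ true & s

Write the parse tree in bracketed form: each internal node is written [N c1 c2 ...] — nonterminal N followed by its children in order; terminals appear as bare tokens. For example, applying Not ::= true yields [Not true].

[Or [Or [Or [And [Not s]]] | [And [Not s]]] | [And [And [Not ~ [Not ~ [Not true]]]] & [Not s]]]

Or
Or | And
Or | And | And
And | And | And
Not | And | And
s | And | And
s | Not | And
s | s | And
s | s | And & Not
s | s | Not & Not
s | s | ~ Not & Not
s | s | ~ ~ Not & Not
s | s | ~ ~ true & Not
s | s | ~ ~ true & s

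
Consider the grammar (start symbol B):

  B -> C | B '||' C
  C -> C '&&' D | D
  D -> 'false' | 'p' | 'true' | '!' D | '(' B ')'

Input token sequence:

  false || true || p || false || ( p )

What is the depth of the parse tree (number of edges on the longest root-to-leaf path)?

[B [B [B [B [B [C [D false]]] || [C [D true]]] || [C [D p]]] || [C [D false]]] || [C [D ( [B [C [D p]]] )]]]

7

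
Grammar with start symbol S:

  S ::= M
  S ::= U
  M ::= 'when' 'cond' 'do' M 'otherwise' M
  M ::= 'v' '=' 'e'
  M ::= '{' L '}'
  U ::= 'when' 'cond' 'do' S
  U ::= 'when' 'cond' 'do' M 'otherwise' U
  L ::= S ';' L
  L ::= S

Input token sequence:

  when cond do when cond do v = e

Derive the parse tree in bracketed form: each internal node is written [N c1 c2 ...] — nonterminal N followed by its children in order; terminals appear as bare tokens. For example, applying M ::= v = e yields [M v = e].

S
U
when cond do S
when cond do U
when cond do when cond do S
when cond do when cond do M
when cond do when cond do v = e

[S [U when cond do [S [U when cond do [S [M v = e]]]]]]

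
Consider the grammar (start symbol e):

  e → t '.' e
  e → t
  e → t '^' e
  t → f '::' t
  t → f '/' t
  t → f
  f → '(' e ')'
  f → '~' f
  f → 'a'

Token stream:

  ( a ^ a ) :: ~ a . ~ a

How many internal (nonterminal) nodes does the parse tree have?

[e [t [f ( [e [t [f a]] ^ [e [t [f a]]]] )] :: [t [f ~ [f a]]]] . [e [t [f ~ [f a]]]]]

16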